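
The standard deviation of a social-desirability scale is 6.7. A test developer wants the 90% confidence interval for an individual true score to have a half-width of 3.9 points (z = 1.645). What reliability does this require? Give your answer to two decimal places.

SEM needed = half-width / z = 3.9/1.645 ≈ 2.3708
Required reliability = 1 − (SEM/SD)² = 1 − 0.1252 ≈ 0.8748

0.87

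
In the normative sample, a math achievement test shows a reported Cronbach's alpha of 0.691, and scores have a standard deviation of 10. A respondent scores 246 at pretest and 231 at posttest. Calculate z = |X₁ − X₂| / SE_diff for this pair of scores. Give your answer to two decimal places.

SEM = 10.0000 × √(1 − 0.6910) = 10.0000 × √0.3090 ≈ 10.0000 × 0.5559 ≈ 5.5588
Standard error of the difference = 5.5588·√2 ≈ 7.8613
z = 15 / 7.8613 ≈ 1.9081

1.91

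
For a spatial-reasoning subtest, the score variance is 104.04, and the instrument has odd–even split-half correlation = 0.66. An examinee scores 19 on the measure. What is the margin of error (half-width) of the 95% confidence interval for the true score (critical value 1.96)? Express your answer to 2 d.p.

σ = 104.04^(1/2) = 10.2000
Full-length reliability (Spearman-Brown) = 2(0.66)/(1+0.66) ≈ 0.7952
The standard error of measurement is 10.2000·√(1 − 0.7952) ≈ 10.2000·0.4526 ≈ 4.6162.
Half-width = 1.96·4.6162 ≈ 9.0478

9.05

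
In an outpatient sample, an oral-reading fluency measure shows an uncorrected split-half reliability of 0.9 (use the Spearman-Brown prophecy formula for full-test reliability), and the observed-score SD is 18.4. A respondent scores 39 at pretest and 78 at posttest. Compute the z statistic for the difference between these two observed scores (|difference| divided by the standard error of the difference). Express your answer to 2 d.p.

Spearman-Brown: r = 2(0.9) / (1 + 0.9) = 1.800 / 1.900 ≃ 0.947
SEM = 18.400 × √(1 − 0.947) = 18.400 × √0.053 ≃ 18.400 × 0.229 ≃ 4.221
Standard error of the difference = 4.221·√2 ≃ 5.970
z = |39 − 78| / 5.970 = 39 / 5.970 ≃ 6.533

6.53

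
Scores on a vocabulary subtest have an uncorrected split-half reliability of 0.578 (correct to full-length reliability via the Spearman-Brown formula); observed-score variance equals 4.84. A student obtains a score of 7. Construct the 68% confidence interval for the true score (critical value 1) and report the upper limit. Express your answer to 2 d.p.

SD = √4.84 ≈ 2.200
Full-length reliability (Spearman-Brown) = 2(0.578)/(1+0.578) ≈ 0.733
SEM = 2.200 · √(1 − 0.733) = 2.200 · √0.267 ≈ 2.200 · 0.517 ≈ 1.138
Margin = 1 · 1.138 ≈ 1.138
Upper bound: 7 + 1.138 = 8.138

8.14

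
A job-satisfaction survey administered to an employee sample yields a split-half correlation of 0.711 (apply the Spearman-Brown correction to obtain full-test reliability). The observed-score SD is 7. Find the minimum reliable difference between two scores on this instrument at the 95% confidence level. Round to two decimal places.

7.97

Spearman-Brown: r = 2(0.711) / (1 + 0.711) = 1.422 / 1.711 ≈ 0.831
SEM = 7.000·√(1 − 0.831) ≈ 2.877
SE_diff = SEM · √2 ≈ 2.877 · 1.414 ≈ 4.069
Minimum reliable difference = 1.96 · SE_diff ≈ 1.96 · 4.069 ≈ 7.974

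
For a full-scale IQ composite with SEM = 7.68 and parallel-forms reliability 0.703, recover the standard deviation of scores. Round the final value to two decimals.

SD = SEM / √(1 − r) = 7.68 / √0.29700 ≈ 7.68 / 0.54498 ≈ 14.09234

14.09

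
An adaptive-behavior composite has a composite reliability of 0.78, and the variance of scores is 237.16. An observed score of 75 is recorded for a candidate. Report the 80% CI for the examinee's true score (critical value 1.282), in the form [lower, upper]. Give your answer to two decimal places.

[65.74, 84.26]

SD = √237.16 = 15.400
SEM = 15.400 · √(1 − 0.780) = 15.400 · √0.220 ≈ 15.400 · 0.469 ≈ 7.223
Margin = 1.282 · 7.223 ≈ 9.260
80% CI: 75 ± 9.260 = [65.740, 84.260]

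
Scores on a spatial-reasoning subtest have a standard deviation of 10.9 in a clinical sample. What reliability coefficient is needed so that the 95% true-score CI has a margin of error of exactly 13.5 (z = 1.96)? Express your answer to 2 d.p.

SEM needed = half-width / z = 13.5/1.96 ≈ 6.888
r = 1 − (SEM / SD)² = 1 − (6.888 / 10.9)² ≈ 1 − 0.399 ≈ 0.601

0.60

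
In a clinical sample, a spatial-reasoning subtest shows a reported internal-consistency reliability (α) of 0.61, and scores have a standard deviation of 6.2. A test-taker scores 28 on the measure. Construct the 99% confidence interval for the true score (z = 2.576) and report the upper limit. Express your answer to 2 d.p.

37.97

The standard error of measurement is 6.2000·√(1 − 0.6100) ≈ 6.2000·0.6245 ≈ 3.8719.
2.576 · SEM ≈ 9.9740
Upper bound: 28 + 9.9740 = 37.9740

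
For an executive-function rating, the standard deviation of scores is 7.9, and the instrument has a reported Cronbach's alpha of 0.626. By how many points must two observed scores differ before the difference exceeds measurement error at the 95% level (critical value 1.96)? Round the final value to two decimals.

13.39

SEM = 7.9000*√(1 − 0.6260) ≈ 4.8313
Standard error of the difference = 4.8313·√2 ≈ 6.8325
Minimum reliable difference = 1.96 * SE_diff ≈ 1.96 * 6.8325 ≈ 13.3916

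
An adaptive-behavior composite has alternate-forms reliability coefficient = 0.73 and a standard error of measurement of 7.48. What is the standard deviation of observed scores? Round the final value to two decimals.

SD = SEM / √(1 − r) = 7.48 / √0.270 ≈ 7.48 / 0.520 ≈ 14.395

14.40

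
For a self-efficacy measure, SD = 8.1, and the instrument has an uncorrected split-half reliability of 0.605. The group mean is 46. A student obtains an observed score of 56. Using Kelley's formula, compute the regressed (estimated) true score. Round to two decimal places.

Spearman-Brown: r = 2(0.605) / (1 + 0.605) = 1.2100 / 1.6050 ≈ 0.7539
T̂ = 0.7539(56) + 0.2461(46) ≈ 53.5389

53.54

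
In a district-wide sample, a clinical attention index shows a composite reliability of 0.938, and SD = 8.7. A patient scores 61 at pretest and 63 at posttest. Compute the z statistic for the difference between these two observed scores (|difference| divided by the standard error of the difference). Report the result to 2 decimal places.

0.65

SEM = 8.700 · √(1 − 0.938) = 8.700 · √0.062 ≈ 8.700 · 0.249 ≈ 2.166
Standard error of the difference = 2.166·√2 ≈ 3.064
z = 2 / 3.064 ≈ 0.653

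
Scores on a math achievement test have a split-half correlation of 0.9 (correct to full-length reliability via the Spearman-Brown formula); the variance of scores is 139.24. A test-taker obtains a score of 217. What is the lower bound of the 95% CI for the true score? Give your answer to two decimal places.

SD = √139.24 ≃ 11.800
r_full = 2·0.9 / (1 + 0.9) ≃ 0.947
SEM = 11.800 × √(1 − 0.947) = 11.800 × √0.053 ≃ 11.800 × 0.229 ≃ 2.707
Half-width = 1.96×2.707 ≃ 5.306
Lower limit = 217 − 5.306 ≃ 211.694

211.69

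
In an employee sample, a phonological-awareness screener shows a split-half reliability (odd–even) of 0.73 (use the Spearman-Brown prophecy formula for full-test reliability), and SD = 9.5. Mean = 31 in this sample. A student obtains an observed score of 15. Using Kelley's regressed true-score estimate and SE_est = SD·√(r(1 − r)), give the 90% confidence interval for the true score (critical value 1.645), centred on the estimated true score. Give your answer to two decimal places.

r_full = 2·0.73 / (1 + 0.73) ≈ 0.844
Estimated true score = 0.844*15 + (1 − 0.844)*31 ≈ 17.497
SE_est = SD * √(r(1 − r)) = 9.500 * √0.132 ≈ 9.500 * 0.363 ≈ 3.448
90% CI: 17.497 ± 5.672 ≈ (11.826, 23.169)

[11.83, 23.17]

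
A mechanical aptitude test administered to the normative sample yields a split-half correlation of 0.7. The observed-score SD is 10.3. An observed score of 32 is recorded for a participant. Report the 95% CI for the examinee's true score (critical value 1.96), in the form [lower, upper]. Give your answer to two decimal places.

[23.52, 40.48]

Full-length reliability (Spearman-Brown) = 2(0.7)/(1+0.7) ≃ 0.82353
SEM = 10.30000 · √(1 − 0.82353) = 10.30000 · √0.17647 ≃ 10.30000 · 0.42008 ≃ 4.32687
Half-width = 1.96·4.32687 ≃ 8.48066
Interval: (23.51934, 40.48066)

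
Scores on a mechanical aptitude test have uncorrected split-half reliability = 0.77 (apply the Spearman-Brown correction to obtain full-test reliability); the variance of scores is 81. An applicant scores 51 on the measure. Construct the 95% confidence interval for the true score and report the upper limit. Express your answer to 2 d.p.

57.36

SD = √81 ≈ 9.0000
r_full = 2·0.77 / (1 + 0.77) ≈ 0.8701
SEM = 9.0000·√(1 − 0.8701) ≈ 3.2443
1.96 · SEM ≈ 6.3588
Upper limit = 51 + 6.3588 ≈ 57.3588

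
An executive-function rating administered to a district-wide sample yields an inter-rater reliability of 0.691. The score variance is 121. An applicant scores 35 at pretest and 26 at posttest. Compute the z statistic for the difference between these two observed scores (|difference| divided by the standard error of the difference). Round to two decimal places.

1.04

SD = √121 ≈ 11.00000
The standard error of measurement is 11.00000*√(1 − 0.69100) ≈ 11.00000*0.55588 ≈ 6.11465.
SE_diff = √2 * SEM ≈ 8.64743
z = |35 − 26| / 8.64743 = 9 / 8.64743 ≈ 1.04077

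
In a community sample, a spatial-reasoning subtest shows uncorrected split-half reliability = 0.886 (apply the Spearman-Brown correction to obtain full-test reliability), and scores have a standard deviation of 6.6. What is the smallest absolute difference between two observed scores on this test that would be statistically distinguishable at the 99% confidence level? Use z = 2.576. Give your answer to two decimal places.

Full-length reliability (Spearman-Brown) = 2(0.886)/(1+0.886) ≈ 0.93955
SEM = 6.60000 * √(1 − 0.93955) = 6.60000 * √0.06045 ≈ 6.60000 * 0.24586 ≈ 1.62265
Standard error of the difference = 1.62265·√2 ≈ 2.29478
Smallest detectable difference = 2.576*2.29478 ≈ 5.91135

5.91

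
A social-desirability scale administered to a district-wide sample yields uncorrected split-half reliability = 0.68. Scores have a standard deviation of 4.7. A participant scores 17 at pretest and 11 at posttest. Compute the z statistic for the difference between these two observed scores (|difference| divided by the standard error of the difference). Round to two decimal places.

2.07

r_full = 2·0.68 / (1 + 0.68) ≈ 0.8095
SEM = 4.7000 × √(1 − 0.8095) = 4.7000 × √0.1905 ≈ 4.7000 × 0.4364 ≈ 2.0512
SE_diff = SEM × √2 ≈ 2.0512 × 1.4142 ≈ 2.9009
z = 6 / 2.9009 ≈ 2.0683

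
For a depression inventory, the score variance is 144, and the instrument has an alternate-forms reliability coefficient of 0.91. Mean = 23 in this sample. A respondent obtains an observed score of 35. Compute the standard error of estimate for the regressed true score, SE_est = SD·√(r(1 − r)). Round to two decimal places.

σ = 144^(1/2) = 12.000
SE_est = SD × √(r(1 − r)) = 12.000 × √0.082 ≈ 12.000 × 0.286 ≈ 3.434

3.43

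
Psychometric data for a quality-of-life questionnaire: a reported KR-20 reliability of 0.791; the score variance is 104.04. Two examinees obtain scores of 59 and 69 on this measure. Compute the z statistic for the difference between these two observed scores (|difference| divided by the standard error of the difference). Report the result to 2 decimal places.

SD = √104.04 = 10.2000
The standard error of measurement is 10.2000*√(1 − 0.7910) ≈ 10.2000*0.4572 ≈ 4.6631.
SE_diff = √2 * SEM ≈ 6.5946
z = |59 − 69| / 6.5946 = 10 / 6.5946 ≈ 1.5164

1.52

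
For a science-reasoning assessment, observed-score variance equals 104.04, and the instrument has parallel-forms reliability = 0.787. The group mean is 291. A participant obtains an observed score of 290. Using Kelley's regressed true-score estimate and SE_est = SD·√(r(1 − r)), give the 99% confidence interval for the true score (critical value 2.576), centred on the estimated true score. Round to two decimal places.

σ = 104.04^(1/2) = 10.200
Estimated true score = 0.787·290 + (1 − 0.787)·291 ≈ 290.213
SE_est = SD · √(r(1 − r)) = 10.200 · √0.168 ≈ 10.200 · 0.409 ≈ 4.176
99% CI: 290.213 ± 10.758 ≈ (279.455, 300.971)

[279.46, 300.97]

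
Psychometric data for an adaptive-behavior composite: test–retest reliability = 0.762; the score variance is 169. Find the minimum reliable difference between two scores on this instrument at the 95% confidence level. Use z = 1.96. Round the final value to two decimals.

17.58

SD = √169 = 13.0000
SEM = 13.0000 · √(1 − 0.7620) = 13.0000 · √0.2380 ≈ 13.0000 · 0.4879 ≈ 6.3421
SE_diff = √2 · SEM ≈ 8.9691
Minimum reliable difference = 1.96 · SE_diff ≈ 1.96 · 8.9691 ≈ 17.5794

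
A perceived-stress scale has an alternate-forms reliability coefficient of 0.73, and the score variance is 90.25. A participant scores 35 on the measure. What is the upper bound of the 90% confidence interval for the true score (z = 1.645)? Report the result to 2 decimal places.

SD = √90.25 ≈ 9.50000
SEM = 9.50000 × √(1 − 0.73000) = 9.50000 × √0.27000 ≈ 9.50000 × 0.51962 ≈ 4.93634
Margin = 1.645 × 4.93634 ≈ 8.12029
Upper limit = 35 + 8.12029 ≈ 43.12029

43.12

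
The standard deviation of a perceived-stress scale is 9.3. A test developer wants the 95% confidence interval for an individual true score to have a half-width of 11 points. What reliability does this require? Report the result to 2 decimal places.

0.64

SEM needed = half-width / z = 11/1.96 ≈ 5.61224
r = 1 − (5.61224/9.3)² ≈ 1 − 0.36417 ≈ 0.63583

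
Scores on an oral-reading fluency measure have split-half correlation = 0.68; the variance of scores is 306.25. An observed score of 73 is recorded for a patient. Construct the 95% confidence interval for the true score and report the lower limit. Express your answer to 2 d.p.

58.03

SD = √306.25 ≃ 17.5000
Full-length reliability (Spearman-Brown) = 2(0.68)/(1+0.68) ≃ 0.8095
SEM = 17.5000×√(1 − 0.8095) ≃ 7.6376
1.96 × SEM ≃ 14.9697
Lower limit = 73 − 14.9697 ≃ 58.0303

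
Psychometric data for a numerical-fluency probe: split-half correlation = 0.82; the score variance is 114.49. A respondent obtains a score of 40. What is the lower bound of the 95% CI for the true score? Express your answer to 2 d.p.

33.40

σ = 114.49^(1/2) = 10.7000
r_full = 2·0.82 / (1 + 0.82) ≈ 0.9011
The standard error of measurement is 10.7000·√(1 − 0.9011) ≈ 10.7000·0.3145 ≈ 3.3650.
Margin = 1.96 · 3.3650 ≈ 6.5954
Lower limit = 40 − 6.5954 ≈ 33.4046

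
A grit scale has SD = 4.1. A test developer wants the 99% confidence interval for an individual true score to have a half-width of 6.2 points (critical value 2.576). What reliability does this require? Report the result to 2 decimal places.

0.66

Required SEM = 6.2 / 2.576 ≈ 2.4068
r = 1 − (SEM / SD)² = 1 − (2.4068 / 4.1)² ≈ 1 − 0.3446 ≈ 0.6554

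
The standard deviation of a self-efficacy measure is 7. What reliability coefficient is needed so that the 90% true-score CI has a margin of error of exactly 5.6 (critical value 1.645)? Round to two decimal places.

Required SEM = 5.6 / 1.645 ≃ 3.4043
r = 1 − (SEM / SD)² = 1 − (3.4043 / 7)² ≃ 1 − 0.2365 ≃ 0.7635

0.76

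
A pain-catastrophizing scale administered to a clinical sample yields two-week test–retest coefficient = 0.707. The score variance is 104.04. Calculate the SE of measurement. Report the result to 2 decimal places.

SD = √104.04 = 10.2000
SEM = 10.2000×√(1 − 0.7070) ≈ 5.5212

5.52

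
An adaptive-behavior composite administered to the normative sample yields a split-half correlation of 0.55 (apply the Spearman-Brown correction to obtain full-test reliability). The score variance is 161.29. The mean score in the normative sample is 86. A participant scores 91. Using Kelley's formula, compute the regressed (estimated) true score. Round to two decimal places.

89.55

Spearman-Brown: r = 2(0.55) / (1 + 0.55) = 1.100 / 1.550 ≈ 0.710
T̂ = 0.710(91) + 0.290(86) ≈ 89.548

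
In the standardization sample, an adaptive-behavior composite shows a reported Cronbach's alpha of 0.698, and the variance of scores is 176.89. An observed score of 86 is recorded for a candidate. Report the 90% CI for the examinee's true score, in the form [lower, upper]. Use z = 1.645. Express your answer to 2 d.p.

[73.98, 98.02]

SD = √176.89 ≈ 13.3000
SEM = 13.3000*√(1 − 0.6980) ≈ 7.3090
Half-width = 1.645*7.3090 ≈ 12.0232
90% CI: 86 ± 12.0232 = [73.9768, 98.0232]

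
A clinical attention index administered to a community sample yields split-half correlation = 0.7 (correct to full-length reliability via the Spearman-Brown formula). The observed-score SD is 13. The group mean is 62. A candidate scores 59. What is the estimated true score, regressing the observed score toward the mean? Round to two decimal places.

Full-length reliability (Spearman-Brown) = 2(0.7)/(1+0.7) ≃ 0.8235
T̂ = 0.8235(59) + 0.1765(62) ≃ 59.5294

59.53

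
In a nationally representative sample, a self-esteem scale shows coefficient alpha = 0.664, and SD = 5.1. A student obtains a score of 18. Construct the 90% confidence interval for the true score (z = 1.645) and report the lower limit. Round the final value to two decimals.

SEM = 5.1000×√(1 − 0.6640) ≃ 2.9562
Margin = 1.645 × 2.9562 ≃ 4.8630
Lower bound: 18 − 4.8630 = 13.1370

13.14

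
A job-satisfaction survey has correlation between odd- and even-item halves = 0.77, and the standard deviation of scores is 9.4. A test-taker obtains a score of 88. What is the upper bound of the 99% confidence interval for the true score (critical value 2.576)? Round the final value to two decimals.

r_full = 2·0.77 / (1 + 0.77) ≈ 0.8701
SEM = 9.4000 * √(1 − 0.8701) = 9.4000 * √0.1299 ≈ 9.4000 * 0.3605 ≈ 3.3885
2.576 * SEM ≈ 8.7287
Upper bound: 88 + 8.7287 = 96.7287

96.73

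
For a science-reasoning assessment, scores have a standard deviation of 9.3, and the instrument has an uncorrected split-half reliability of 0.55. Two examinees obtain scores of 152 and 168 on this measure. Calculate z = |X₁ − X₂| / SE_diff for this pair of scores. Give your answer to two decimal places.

Full-length reliability (Spearman-Brown) = 2(0.55)/(1+0.55) ≈ 0.7097
SEM = 9.3000*√(1 − 0.7097) ≈ 5.0110
Standard error of the difference = 5.0110·√2 ≈ 7.0866
z = 16 / 7.0866 ≈ 2.2578

2.26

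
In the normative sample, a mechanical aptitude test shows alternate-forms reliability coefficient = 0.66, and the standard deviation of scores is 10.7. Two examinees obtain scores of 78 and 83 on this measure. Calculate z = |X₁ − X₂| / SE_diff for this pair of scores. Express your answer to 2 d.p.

The standard error of measurement is 10.7000*√(1 − 0.6600) ≈ 10.7000*0.5831 ≈ 6.2391.
Standard error of the difference = 6.2391·√2 ≈ 8.8234
z = 5 / 8.8234 ≈ 0.5667

0.57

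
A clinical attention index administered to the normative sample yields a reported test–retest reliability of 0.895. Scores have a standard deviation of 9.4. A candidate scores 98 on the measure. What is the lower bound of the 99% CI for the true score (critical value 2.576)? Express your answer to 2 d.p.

90.15

SEM = 9.400·√(1 − 0.895) ≈ 3.046
Margin = 2.576 · 3.046 ≈ 7.846
Lower limit = 98 − 7.846 ≈ 90.154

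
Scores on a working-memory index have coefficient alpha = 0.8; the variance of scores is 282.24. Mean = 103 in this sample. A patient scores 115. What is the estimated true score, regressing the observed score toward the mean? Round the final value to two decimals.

T̂ = r·X + (1 − r)·M = 0.80000*115 + 0.20000*103 = 92.00000 + 20.60000 ≃ 112.60000

112.60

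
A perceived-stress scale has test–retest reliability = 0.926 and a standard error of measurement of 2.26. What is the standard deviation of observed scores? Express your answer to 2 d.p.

8.31

SD = SEM / √(1 − r) = 2.26 / √0.0740 ≈ 2.26 / 0.2720 ≈ 8.3079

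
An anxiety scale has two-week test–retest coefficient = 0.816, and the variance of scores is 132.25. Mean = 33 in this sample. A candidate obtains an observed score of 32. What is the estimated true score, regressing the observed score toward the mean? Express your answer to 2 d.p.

32.18

T̂ = r·X + (1 − r)·M = 0.8160×32 + 0.1840×33 = 26.1120 + 6.0720 ≈ 32.1840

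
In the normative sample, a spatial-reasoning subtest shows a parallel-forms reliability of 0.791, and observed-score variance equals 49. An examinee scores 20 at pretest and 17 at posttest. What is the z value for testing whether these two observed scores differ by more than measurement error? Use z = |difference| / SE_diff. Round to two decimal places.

SD = √49 = 7.0000
SEM = 7.0000 * √(1 − 0.7910) = 7.0000 * √0.2090 ≈ 7.0000 * 0.4572 ≈ 3.2002
Standard error of the difference = 3.2002·√2 ≈ 4.5257
z = 3 / 4.5257 ≈ 0.6629

0.66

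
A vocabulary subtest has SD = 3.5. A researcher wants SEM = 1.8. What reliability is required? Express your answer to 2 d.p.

0.74

Required reliability = 1 − (SEM/SD)² = 1 − 0.264 ≈ 0.736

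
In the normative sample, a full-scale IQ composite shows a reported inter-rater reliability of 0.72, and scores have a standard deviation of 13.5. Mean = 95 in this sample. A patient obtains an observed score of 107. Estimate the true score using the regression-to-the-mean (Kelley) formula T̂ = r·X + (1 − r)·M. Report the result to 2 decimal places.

Estimated true score = 0.7200·107 + (1 − 0.7200)·95 ≃ 103.6400

103.64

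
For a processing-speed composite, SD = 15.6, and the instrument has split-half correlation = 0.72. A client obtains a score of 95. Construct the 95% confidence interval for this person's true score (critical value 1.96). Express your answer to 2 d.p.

[82.66, 107.34]

r_full = 2·0.72 / (1 + 0.72) ≃ 0.8372
SEM = 15.6000×√(1 − 0.8372) ≃ 6.2942
Half-width = 1.96×6.2942 ≃ 12.3366
95% CI: 95 ± 12.3366 = [82.6634, 107.3366]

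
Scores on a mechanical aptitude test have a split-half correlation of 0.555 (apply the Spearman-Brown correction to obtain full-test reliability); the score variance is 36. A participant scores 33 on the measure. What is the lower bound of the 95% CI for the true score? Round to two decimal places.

26.71

SD = √36 = 6.000
Spearman-Brown: r = 2(0.555) / (1 + 0.555) = 1.110 / 1.555 ≈ 0.714
SEM = 6.000·√(1 − 0.714) ≈ 3.210
Half-width = 1.96·3.210 ≈ 6.291
Lower bound: 33 − 6.291 = 26.709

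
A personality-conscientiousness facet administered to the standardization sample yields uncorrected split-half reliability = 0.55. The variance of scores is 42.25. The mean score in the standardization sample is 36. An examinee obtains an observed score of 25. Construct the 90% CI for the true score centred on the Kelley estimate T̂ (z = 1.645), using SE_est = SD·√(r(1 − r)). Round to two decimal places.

[23.34, 33.05]

σ = 42.25^(1/2) = 6.500
Full-length reliability (Spearman-Brown) = 2(0.55)/(1+0.55) ≃ 0.710
Estimated true score = 0.710·25 + (1 − 0.710)·36 ≃ 28.194
SE_est = SD · √(r(1 − r)) = 6.500 · √0.206 ≃ 6.500 · 0.454 ≃ 2.950
CI = 28.194 ± 1.645 · 2.950 → [23.340, 33.047]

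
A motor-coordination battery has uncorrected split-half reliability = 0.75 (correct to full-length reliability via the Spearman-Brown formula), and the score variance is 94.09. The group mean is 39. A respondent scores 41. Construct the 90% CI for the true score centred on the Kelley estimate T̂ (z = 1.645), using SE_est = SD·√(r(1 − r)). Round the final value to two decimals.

SD = √94.09 ≈ 9.700
r_full = 2·0.75 / (1 + 0.75) ≈ 0.857
T̂ = 0.857(41) + 0.143(39) ≈ 40.714
SE_est = SD × √(r(1 − r)) = 9.700 × √0.122 ≈ 9.700 × 0.350 ≈ 3.394
90% CI: 40.714 ± 5.584 ≈ (35.131, 46.298)

[35.13, 46.30]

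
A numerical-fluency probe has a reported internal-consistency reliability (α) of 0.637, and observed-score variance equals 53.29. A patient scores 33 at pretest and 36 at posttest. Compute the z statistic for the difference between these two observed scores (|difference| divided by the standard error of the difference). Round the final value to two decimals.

0.48

SD = √53.29 ≈ 7.30000
SEM = 7.30000 * √(1 − 0.63700) = 7.30000 * √0.36300 ≈ 7.30000 * 0.60249 ≈ 4.39821
Standard error of the difference = 4.39821·√2 ≈ 6.22001
z = |33 − 36| / 6.22001 = 3 / 6.22001 ≈ 0.48231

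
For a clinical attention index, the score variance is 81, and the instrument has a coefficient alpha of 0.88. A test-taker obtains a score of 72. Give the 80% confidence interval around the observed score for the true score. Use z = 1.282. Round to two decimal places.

[68.00, 76.00]

SD = √81 ≃ 9.00000
SEM = 9.00000 * √(1 − 0.88000) = 9.00000 * √0.12000 ≃ 9.00000 * 0.34641 ≃ 3.11769
Margin = 1.282 * 3.11769 ≃ 3.99688
CI = 72 ± 3.99688 → [68.00312, 75.99688]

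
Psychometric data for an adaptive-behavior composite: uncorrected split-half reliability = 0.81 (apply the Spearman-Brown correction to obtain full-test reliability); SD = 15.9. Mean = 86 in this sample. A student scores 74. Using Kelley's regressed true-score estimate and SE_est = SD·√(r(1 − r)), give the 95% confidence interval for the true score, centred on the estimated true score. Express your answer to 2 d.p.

Full-length reliability (Spearman-Brown) = 2(0.81)/(1+0.81) ≃ 0.89503
Estimated true score = 0.89503·74 + (1 − 0.89503)·86 ≃ 75.25967
SE_est = SD · √(r(1 − r)) = 15.90000 · √0.09395 ≃ 15.90000 · 0.30652 ≃ 4.87363
CI = 75.25967 ± 1.96 · 4.87363 → [65.70735, 84.81199]

[65.71, 84.81]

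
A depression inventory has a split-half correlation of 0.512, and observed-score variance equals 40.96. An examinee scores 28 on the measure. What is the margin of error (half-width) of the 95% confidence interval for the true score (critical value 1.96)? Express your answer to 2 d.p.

7.13

σ = 40.96^(1/2) = 6.400
Spearman-Brown: r = 2(0.512) / (1 + 0.512) = 1.024 / 1.512 ≈ 0.677
SEM = 6.400·√(1 − 0.677) ≈ 3.636
Margin = 1.96 · 3.636 ≈ 7.126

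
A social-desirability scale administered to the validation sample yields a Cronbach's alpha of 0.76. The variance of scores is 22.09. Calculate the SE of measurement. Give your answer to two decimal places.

2.30

σ = 22.09^(1/2) = 4.700
The standard error of measurement is 4.700·√(1 − 0.760) ≃ 4.700·0.490 ≃ 2.303.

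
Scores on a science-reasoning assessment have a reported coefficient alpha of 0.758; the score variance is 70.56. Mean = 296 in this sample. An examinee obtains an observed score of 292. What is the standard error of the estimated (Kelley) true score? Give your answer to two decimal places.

σ = 70.56^(1/2) = 8.400
SE_est = SD × √(r(1 − r)) = 8.400 × √0.183 ≈ 8.400 × 0.428 ≈ 3.598

3.60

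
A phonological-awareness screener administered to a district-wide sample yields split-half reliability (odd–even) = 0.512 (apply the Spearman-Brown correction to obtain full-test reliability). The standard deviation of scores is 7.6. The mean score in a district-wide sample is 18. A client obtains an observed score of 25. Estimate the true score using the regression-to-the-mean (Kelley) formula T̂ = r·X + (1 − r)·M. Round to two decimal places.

Spearman-Brown: r = 2(0.512) / (1 + 0.512) = 1.02400 / 1.51200 ≈ 0.67725
T̂ = 0.67725(25) + 0.32275(18) ≈ 22.74074

22.74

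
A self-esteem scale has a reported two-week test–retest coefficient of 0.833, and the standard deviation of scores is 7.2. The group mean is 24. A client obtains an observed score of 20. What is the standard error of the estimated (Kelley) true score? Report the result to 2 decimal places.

SE_est = 7.200·√[r(1 − r)] ≈ 2.685

2.69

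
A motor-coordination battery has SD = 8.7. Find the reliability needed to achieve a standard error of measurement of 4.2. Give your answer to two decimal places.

Required reliability = 1 − (SEM/SD)² = 1 − 0.2331 ≈ 0.7669

0.77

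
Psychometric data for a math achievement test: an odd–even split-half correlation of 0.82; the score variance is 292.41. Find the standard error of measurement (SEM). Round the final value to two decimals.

5.38

SD = √292.41 ≈ 17.100
Spearman-Brown: r = 2(0.82) / (1 + 0.82) = 1.640 / 1.820 ≈ 0.901
SEM = 17.100 · √(1 − 0.901) = 17.100 · √0.099 ≈ 17.100 · 0.314 ≈ 5.378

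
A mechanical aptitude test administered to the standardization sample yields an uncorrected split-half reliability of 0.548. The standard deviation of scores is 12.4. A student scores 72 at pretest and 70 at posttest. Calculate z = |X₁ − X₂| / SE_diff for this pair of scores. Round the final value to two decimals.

Full-length reliability (Spearman-Brown) = 2(0.548)/(1+0.548) ≈ 0.708
SEM = 12.400 * √(1 − 0.708) = 12.400 * √0.292 ≈ 12.400 * 0.540 ≈ 6.700
Standard error of the difference = 6.700·√2 ≈ 9.476
z = 2 / 9.476 ≈ 0.211

0.21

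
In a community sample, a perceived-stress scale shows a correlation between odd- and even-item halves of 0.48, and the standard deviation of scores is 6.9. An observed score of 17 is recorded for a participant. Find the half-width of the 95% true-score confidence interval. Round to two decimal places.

8.02

r_full = 2·0.48 / (1 + 0.48) ≈ 0.649
The standard error of measurement is 6.900·√(1 − 0.649) ≈ 6.900·0.593 ≈ 4.090.
Margin = 1.96 · 4.090 ≈ 8.016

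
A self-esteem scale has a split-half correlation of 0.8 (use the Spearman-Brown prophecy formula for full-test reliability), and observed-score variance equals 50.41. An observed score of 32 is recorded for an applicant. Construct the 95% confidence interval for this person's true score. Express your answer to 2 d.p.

σ = 50.41^(1/2) = 7.1000
Spearman-Brown: r = 2(0.8) / (1 + 0.8) = 1.6000 / 1.8000 ≈ 0.8889
SEM = 7.1000·√(1 − 0.8889) ≈ 2.3667
1.96 · SEM ≈ 4.6387
95% CI: 32 ± 4.6387 = [27.3613, 36.6387]

[27.36, 36.64]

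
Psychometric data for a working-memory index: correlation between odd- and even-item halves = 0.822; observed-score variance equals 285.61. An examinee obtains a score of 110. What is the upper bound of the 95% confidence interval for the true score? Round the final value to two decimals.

120.35

σ = 285.61^(1/2) = 16.900
Full-length reliability (Spearman-Brown) = 2(0.822)/(1+0.822) ≃ 0.902
The standard error of measurement is 16.900×√(1 − 0.902) ≃ 16.900×0.313 ≃ 5.282.
Margin = 1.96 × 5.282 ≃ 10.353
Upper limit = 110 + 10.353 ≃ 120.353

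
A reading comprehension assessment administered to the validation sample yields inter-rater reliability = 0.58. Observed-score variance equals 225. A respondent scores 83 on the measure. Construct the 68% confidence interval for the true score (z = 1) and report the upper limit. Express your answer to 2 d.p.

92.72

SD = √225 ≃ 15.000
SEM = 15.000·√(1 − 0.580) ≃ 9.721
Half-width = 1·9.721 ≃ 9.721
Upper limit = 83 + 9.721 ≃ 92.721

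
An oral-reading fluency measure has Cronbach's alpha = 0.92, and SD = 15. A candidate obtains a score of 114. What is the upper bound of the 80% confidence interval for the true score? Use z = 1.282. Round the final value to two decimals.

SEM = 15.0000 · √(1 − 0.9200) = 15.0000 · √0.0800 ≈ 15.0000 · 0.2828 ≈ 4.2426
Margin = 1.282 · 4.2426 ≈ 5.4391
Upper bound: 114 + 5.4391 = 119.4391

119.44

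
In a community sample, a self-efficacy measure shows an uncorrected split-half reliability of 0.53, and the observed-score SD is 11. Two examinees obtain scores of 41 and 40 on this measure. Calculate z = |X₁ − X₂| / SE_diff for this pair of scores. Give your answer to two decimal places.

0.12

r_full = 2·0.53 / (1 + 0.53) ≈ 0.6928
The standard error of measurement is 11.0000*√(1 − 0.6928) ≈ 11.0000*0.5542 ≈ 6.0967.
SE_diff = √2 * SEM ≈ 8.6221
z = |41 − 40| / 8.6221 = 1 / 8.6221 ≈ 0.1160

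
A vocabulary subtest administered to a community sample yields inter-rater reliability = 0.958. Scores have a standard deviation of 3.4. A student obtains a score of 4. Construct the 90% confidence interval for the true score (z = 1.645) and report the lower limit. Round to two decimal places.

2.85

SEM = 3.400·√(1 − 0.958) ≈ 0.697
1.645 · SEM ≈ 1.146
Lower limit = 4 − 1.146 ≈ 2.854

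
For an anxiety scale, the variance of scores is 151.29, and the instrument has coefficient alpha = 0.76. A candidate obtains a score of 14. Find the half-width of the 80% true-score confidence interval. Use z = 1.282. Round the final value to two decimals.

SD = √151.29 = 12.3000
The standard error of measurement is 12.3000*√(1 − 0.7600) ≈ 12.3000*0.4899 ≈ 6.0257.
Margin = 1.282 * 6.0257 ≈ 7.7250

7.73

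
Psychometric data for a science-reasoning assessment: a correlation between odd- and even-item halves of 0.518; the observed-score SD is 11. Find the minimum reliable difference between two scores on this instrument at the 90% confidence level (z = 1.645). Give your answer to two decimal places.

14.42

Spearman-Brown: r = 2(0.518) / (1 + 0.518) = 1.0360 / 1.5180 ≈ 0.6825
SEM = 11.0000·√(1 − 0.6825) ≈ 6.1984
Standard error of the difference = 6.1984·√2 ≈ 8.7659
Minimum reliable difference = 1.645 · SE_diff ≈ 1.645 · 8.7659 ≈ 14.4199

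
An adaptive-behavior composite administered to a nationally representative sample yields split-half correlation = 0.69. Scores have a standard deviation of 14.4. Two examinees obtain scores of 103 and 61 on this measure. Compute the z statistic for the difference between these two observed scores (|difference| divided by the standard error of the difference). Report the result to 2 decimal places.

Spearman-Brown: r = 2(0.69) / (1 + 0.69) = 1.38000 / 1.69000 ≈ 0.81657
SEM = 14.40000 · √(1 − 0.81657) = 14.40000 · √0.18343 ≈ 14.40000 · 0.42829 ≈ 6.16737
SE_diff = SEM · √2 ≈ 6.16737 · 1.41421 ≈ 8.72198
z = 42 / 8.72198 ≈ 4.81542

4.82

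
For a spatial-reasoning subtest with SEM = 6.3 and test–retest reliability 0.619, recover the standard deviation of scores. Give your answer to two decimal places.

10.21

SD = SEM / √(1 − r) = 6.3 / √0.38100 ≈ 6.3 / 0.61725 ≈ 10.20653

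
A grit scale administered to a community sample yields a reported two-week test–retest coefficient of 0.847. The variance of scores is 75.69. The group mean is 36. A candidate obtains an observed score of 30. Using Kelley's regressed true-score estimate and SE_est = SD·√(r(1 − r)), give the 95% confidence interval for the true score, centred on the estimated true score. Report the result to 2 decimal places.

[24.78, 37.06]

SD = √75.69 ≈ 8.7000
T̂ = r·X + (1 − r)·M = 0.8470·30 + 0.1530·36 = 25.4100 + 5.5080 ≈ 30.9180
SE_est = 8.7000·√[r(1 − r)] ≈ 3.1319
95% CI: 30.9180 ± 6.1385 ≈ (24.7795, 37.0565)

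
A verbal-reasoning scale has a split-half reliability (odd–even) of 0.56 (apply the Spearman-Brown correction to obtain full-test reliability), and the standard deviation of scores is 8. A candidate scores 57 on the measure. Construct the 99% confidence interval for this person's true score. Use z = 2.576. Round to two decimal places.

[46.06, 67.94]

Spearman-Brown: r = 2(0.56) / (1 + 0.56) = 1.1200 / 1.5600 ≃ 0.7179
The standard error of measurement is 8.0000·√(1 − 0.7179) ≃ 8.0000·0.5311 ≃ 4.2487.
2.576 · SEM ≃ 10.9446
CI = 57 ± 10.9446 → [46.0554, 67.9446]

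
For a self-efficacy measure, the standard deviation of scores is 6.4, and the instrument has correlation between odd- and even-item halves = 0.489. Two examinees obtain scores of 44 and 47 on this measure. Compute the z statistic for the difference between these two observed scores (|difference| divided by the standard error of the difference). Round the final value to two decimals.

0.57

Spearman-Brown: r = 2(0.489) / (1 + 0.489) = 0.978 / 1.489 ≈ 0.657
SEM = 6.400·√(1 − 0.657) ≈ 3.749
SE_diff = √2 · SEM ≈ 5.302
z = 3 / 5.302 ≈ 0.566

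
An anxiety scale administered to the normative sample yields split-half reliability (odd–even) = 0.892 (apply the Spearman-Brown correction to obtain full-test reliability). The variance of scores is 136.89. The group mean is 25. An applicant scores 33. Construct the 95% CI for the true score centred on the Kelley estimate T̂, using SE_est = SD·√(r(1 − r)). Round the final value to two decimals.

SD = √136.89 = 11.7000
Full-length reliability (Spearman-Brown) = 2(0.892)/(1+0.892) ≃ 0.9429
T̂ = 0.9429(33) + 0.0571(25) ≃ 32.5433
SE_est = SD * √(r(1 − r)) = 11.7000 * √0.0538 ≃ 11.7000 * 0.2320 ≃ 2.7144
95% CI: 32.5433 ± 5.3202 ≃ (27.2231, 37.8636)

[27.22, 37.86]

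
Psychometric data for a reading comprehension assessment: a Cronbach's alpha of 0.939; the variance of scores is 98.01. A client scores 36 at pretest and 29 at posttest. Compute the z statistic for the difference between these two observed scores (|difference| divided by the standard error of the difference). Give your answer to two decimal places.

2.02

SD = √98.01 ≈ 9.90000
SEM = 9.90000 · √(1 − 0.93900) = 9.90000 · √0.06100 ≈ 9.90000 · 0.24698 ≈ 2.44512
Standard error of the difference = 2.44512·√2 ≈ 3.45792
z = 7 / 3.45792 ≈ 2.02434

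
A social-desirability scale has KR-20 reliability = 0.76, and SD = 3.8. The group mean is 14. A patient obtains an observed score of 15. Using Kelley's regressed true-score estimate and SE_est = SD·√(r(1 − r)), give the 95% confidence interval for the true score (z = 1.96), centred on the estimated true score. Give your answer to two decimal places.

[11.58, 17.94]

T̂ = r·X + (1 − r)·M = 0.760*15 + 0.240*14 = 11.400 + 3.360 ≈ 14.760
SE_est = SD * √(r(1 − r)) = 3.800 * √0.182 ≈ 3.800 * 0.427 ≈ 1.623
95% CI: 14.760 ± 3.181 ≈ (11.579, 17.941)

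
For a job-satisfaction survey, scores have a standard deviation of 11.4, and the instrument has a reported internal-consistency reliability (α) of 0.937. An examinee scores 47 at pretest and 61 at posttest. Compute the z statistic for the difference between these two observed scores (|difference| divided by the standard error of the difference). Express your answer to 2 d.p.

SEM = 11.4000 × √(1 − 0.9370) = 11.4000 × √0.0630 ≈ 11.4000 × 0.2510 ≈ 2.8614
Standard error of the difference = 2.8614·√2 ≈ 4.0466
z = |47 − 61| / 4.0466 = 14 / 4.0466 ≈ 3.4597

3.46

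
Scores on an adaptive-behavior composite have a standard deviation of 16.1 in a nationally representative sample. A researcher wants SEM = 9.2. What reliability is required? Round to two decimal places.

0.67

r = 1 − (9.2000/16.1)² ≈ 1 − 0.3265 ≈ 0.6735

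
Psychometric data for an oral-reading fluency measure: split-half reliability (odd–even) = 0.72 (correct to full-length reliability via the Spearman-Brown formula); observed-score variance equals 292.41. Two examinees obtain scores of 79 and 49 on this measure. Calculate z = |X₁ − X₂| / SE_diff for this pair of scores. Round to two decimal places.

3.07

σ = 292.41^(1/2) = 17.1000
Spearman-Brown: r = 2(0.72) / (1 + 0.72) = 1.4400 / 1.7200 ≈ 0.8372
SEM = 17.1000 · √(1 − 0.8372) = 17.1000 · √0.1628 ≈ 17.1000 · 0.4035 ≈ 6.8994
SE_diff = √2 · SEM ≈ 9.7572
z = |79 − 49| / 9.7572 = 30 / 9.7572 ≈ 3.0746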